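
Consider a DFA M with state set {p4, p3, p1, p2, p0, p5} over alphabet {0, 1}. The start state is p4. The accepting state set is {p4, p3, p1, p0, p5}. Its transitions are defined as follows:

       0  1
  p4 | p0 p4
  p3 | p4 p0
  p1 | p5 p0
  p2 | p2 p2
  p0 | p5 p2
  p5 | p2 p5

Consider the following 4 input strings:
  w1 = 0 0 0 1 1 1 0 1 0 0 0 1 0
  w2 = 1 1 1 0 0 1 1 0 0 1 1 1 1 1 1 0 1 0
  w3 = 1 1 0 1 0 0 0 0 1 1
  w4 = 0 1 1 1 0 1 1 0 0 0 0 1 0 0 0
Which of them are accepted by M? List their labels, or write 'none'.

none

w1:
  start at p4
  read '0': p4 → p0
  read '0': p0 → p5
  read '0': p5 → p2
  read '1': p2 → p2
  read '1': p2 → p2
  read '1': p2 → p2
  read '0': p2 → p2
  read '1': p2 → p2
  read '0': p2 → p2
  read '0': p2 → p2
  read '0': p2 → p2
  read '1': p2 → p2
  read '0': p2 → p2
  end p2, rejected
w2:
  start at p4
  read '1': p4 → p4
  read '1': p4 → p4
  read '1': p4 → p4
  read '0': p4 → p0
  read '0': p0 → p5
  read '1': p5 → p5
  read '1': p5 → p5
  read '0': p5 → p2
  read '0': p2 → p2
  read '1': p2 → p2
  read '1': p2 → p2
  read '1': p2 → p2
  read '1': p2 → p2
  read '1': p2 → p2
  read '1': p2 → p2
  read '0': p2 → p2
  read '1': p2 → p2
  read '0': p2 → p2
  end p2, rejected
w3:
  start at p4
  read '1': p4 → p4
  read '1': p4 → p4
  read '0': p4 → p0
  read '1': p0 → p2
  read '0': p2 → p2
  read '0': p2 → p2
  read '0': p2 → p2
  read '0': p2 → p2
  read '1': p2 → p2
  read '1': p2 → p2
  end p2, rejected
w4:
  start at p4
  read '0': p4 → p0
  read '1': p0 → p2
  read '1': p2 → p2
  read '1': p2 → p2
  read '0': p2 → p2
  read '1': p2 → p2
  read '1': p2 → p2
  read '0': p2 → p2
  read '0': p2 → p2
  read '0': p2 → p2
  read '0': p2 → p2
  read '1': p2 → p2
  read '0': p2 → p2
  read '0': p2 → p2
  read '0': p2 → p2
  end p2, rejected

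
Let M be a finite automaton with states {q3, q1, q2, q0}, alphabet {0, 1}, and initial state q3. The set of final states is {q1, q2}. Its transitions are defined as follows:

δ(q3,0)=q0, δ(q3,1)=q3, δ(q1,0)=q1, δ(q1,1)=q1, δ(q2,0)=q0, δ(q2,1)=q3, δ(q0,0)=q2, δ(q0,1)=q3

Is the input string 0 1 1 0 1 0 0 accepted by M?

start at q3
read '0': q3 → q0
read '1': q0 → q3
read '1': q3 → q3
read '0': q3 → q0
read '1': q0 → q3
read '0': q3 → q0
read '0': q0 → q2
End state q2 is accepting.

Yes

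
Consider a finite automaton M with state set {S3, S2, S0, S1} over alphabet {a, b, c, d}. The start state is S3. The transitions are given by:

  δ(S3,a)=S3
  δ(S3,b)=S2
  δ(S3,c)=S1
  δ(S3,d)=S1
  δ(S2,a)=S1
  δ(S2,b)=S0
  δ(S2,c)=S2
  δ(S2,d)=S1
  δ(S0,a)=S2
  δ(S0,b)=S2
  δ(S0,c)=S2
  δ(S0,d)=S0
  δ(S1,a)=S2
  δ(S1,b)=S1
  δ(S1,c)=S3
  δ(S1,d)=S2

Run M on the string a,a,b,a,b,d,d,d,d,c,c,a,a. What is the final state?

S1

start at S3
read 'a': S3 → S3
read 'a': S3 → S3
read 'b': S3 → S2
read 'a': S2 → S1
read 'b': S1 → S1
read 'd': S1 → S2
read 'd': S2 → S1
read 'd': S1 → S2
read 'd': S2 → S1
read 'c': S1 → S3
read 'c': S3 → S1
read 'a': S1 → S2
read 'a': S2 → S1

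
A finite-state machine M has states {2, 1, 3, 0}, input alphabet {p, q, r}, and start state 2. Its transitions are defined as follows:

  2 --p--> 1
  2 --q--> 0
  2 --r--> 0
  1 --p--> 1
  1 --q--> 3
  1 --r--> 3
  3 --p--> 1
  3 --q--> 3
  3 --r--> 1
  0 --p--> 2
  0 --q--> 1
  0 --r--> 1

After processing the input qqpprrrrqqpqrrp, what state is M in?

1

start at 2
read 'q': 2 → 0
read 'q': 0 → 1
read 'p': 1 → 1
read 'p': 1 → 1
read 'r': 1 → 3
read 'r': 3 → 1
read 'r': 1 → 3
read 'r': 3 → 1
read 'q': 1 → 3
read 'q': 3 → 3
read 'p': 3 → 1
read 'q': 1 → 3
read 'r': 3 → 1
read 'r': 1 → 3
read 'p': 3 → 1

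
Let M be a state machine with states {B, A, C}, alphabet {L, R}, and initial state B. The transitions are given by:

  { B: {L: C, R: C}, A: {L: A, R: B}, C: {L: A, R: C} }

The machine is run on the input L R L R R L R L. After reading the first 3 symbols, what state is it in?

A

B → C → C → A
After 3 symbols: A.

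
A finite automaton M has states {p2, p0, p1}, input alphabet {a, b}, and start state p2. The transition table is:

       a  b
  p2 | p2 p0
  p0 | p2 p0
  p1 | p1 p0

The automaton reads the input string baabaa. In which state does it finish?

Trace: p2 -b-> p0 -a-> p2 -a-> p2 -b-> p0 -a-> p2 -a-> p2

p2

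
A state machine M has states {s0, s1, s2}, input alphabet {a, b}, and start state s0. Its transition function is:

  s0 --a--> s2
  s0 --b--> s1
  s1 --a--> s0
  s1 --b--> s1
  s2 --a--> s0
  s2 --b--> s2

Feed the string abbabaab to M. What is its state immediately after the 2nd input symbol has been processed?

s2

start at s0
read 'a': s0 → s2
read 'b': s2 → s2
After 2 symbols: s2.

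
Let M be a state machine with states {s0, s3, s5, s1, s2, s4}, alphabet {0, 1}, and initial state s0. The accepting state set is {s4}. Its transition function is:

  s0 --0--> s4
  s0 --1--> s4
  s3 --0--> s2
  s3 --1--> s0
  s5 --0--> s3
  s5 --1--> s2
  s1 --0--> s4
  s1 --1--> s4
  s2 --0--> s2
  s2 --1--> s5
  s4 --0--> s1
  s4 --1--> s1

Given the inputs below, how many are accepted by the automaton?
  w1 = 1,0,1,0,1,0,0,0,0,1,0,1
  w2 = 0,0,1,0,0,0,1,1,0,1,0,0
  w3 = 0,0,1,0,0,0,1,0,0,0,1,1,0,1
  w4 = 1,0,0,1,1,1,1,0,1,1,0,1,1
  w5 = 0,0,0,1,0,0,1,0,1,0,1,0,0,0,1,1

w1:
  start at s0
  read '1': s0 → s4
  read '0': s4 → s1
  read '1': s1 → s4
  read '0': s4 → s1
  read '1': s1 → s4
  read '0': s4 → s1
  read '0': s1 → s4
  read '0': s4 → s1
  read '0': s1 → s4
  read '1': s4 → s1
  read '0': s1 → s4
  read '1': s4 → s1
  end s1, rejected
w2:
  start at s0
  read '0': s0 → s4
  read '0': s4 → s1
  read '1': s1 → s4
  read '0': s4 → s1
  read '0': s1 → s4
  read '0': s4 → s1
  read '1': s1 → s4
  read '1': s4 → s1
  read '0': s1 → s4
  read '1': s4 → s1
  read '0': s1 → s4
  read '0': s4 → s1
  end s1, rejected
w3:
  start at s0
  read '0': s0 → s4
  read '0': s4 → s1
  read '1': s1 → s4
  read '0': s4 → s1
  read '0': s1 → s4
  read '0': s4 → s1
  read '1': s1 → s4
  read '0': s4 → s1
  read '0': s1 → s4
  read '0': s4 → s1
  read '1': s1 → s4
  read '1': s4 → s1
  read '0': s1 → s4
  read '1': s4 → s1
  end s1, rejected
w4:
  start at s0
  read '1': s0 → s4
  read '0': s4 → s1
  read '0': s1 → s4
  read '1': s4 → s1
  read '1': s1 → s4
  read '1': s4 → s1
  read '1': s1 → s4
  read '0': s4 → s1
  read '1': s1 → s4
  read '1': s4 → s1
  read '0': s1 → s4
  read '1': s4 → s1
  read '1': s1 → s4
  end s4, accepted
w5:
  start at s0
  read '0': s0 → s4
  read '0': s4 → s1
  read '0': s1 → s4
  read '1': s4 → s1
  read '0': s1 → s4
  read '0': s4 → s1
  read '1': s1 → s4
  read '0': s4 → s1
  read '1': s1 → s4
  read '0': s4 → s1
  read '1': s1 → s4
  read '0': s4 → s1
  read '0': s1 → s4
  read '0': s4 → s1
  read '1': s1 → s4
  read '1': s4 → s1
  end s1, rejected

1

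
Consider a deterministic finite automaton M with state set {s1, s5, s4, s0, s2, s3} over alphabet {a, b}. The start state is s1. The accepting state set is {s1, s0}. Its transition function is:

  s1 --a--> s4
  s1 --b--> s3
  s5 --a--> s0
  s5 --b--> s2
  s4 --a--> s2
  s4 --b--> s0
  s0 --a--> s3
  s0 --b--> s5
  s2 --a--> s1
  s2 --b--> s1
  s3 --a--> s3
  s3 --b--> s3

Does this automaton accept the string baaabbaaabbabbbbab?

s1 → s3 → s3 → s3 → s3 → s3 → s3 → s3 → s3 → s3 → s3 → s3 → s3 → s3 → s3 → s3 → s3 → s3 → s3
End state s3 is not accepting.

No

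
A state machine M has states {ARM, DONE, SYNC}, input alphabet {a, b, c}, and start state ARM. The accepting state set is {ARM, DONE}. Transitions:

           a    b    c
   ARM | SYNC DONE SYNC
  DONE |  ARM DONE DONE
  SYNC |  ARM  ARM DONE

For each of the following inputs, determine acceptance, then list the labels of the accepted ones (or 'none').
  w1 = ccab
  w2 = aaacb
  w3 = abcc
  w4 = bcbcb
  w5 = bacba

w1: Trace: ARM -c-> SYNC -c-> DONE -a-> ARM -b-> DONE  → end DONE, accepted
w2: Trace: ARM -a-> SYNC -a-> ARM -a-> SYNC -c-> DONE -b-> DONE  → end DONE, accepted
w3: Trace: ARM -a-> SYNC -b-> ARM -c-> SYNC -c-> DONE  → end DONE, accepted
w4: Trace: ARM -b-> DONE -c-> DONE -b-> DONE -c-> DONE -b-> DONE  → end DONE, accepted
w5: Trace: ARM -b-> DONE -a-> ARM -c-> SYNC -b-> ARM -a-> SYNC  → end SYNC, rejected

w1, w2, w3, w4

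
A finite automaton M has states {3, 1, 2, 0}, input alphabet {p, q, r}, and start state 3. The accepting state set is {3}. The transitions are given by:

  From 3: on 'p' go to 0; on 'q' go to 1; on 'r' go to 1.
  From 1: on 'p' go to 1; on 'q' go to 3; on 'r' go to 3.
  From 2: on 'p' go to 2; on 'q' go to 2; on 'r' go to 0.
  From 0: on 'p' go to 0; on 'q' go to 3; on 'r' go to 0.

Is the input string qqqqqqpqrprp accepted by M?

Trace: 3 -q-> 1 -q-> 3 -q-> 1 -q-> 3 -q-> 1 -q-> 3 -p-> 0 -q-> 3 -r-> 1 -p-> 1 -r-> 3 -p-> 0
End state 0 is not accepting.

No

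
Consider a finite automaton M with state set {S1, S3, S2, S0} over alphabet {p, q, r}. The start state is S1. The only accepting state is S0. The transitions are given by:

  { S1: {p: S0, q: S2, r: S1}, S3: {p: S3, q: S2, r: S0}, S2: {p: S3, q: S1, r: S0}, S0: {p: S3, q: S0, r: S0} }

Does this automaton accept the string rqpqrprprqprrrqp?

start at S1
read 'r': S1 → S1
read 'q': S1 → S2
read 'p': S2 → S3
read 'q': S3 → S2
read 'r': S2 → S0
read 'p': S0 → S3
read 'r': S3 → S0
read 'p': S0 → S3
read 'r': S3 → S0
read 'q': S0 → S0
read 'p': S0 → S3
read 'r': S3 → S0
read 'r': S0 → S0
read 'r': S0 → S0
read 'q': S0 → S0
read 'p': S0 → S3
End state S3 is not accepting.

No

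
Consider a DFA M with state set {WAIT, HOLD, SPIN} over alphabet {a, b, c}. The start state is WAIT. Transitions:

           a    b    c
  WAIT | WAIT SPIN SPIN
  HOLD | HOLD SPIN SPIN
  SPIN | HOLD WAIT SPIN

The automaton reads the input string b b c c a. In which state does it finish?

HOLD

Trace: WAIT -b-> SPIN -b-> WAIT -c-> SPIN -c-> SPIN -a-> HOLD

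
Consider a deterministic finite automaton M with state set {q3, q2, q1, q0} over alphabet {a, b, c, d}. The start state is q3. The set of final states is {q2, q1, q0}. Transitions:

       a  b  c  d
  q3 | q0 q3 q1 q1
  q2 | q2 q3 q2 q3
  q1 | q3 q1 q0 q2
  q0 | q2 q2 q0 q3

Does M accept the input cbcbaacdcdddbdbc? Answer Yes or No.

start at q3
read 'c': q3 → q1
read 'b': q1 → q1
read 'c': q1 → q0
read 'b': q0 → q2
read 'a': q2 → q2
read 'a': q2 → q2
read 'c': q2 → q2
read 'd': q2 → q3
read 'c': q3 → q1
read 'd': q1 → q2
read 'd': q2 → q3
read 'd': q3 → q1
read 'b': q1 → q1
read 'd': q1 → q2
read 'b': q2 → q3
read 'c': q3 → q1
End state q1 is accepting.

Yes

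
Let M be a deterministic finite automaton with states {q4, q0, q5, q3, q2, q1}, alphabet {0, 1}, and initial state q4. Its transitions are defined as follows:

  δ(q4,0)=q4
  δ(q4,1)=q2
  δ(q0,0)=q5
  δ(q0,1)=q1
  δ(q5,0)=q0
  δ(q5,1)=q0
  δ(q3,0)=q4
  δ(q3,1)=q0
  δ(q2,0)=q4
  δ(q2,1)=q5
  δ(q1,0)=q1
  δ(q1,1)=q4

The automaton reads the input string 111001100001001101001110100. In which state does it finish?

q4 → q2 → q5 → q0 → q5 → q0 → q1 → q4 → q4 → q4 → q4 → q4 → q2 → q4 → q4 → q2 → q5 → q0 → q1 → q1 → q1 → q4 → q2 → q5 → q0 → q1 → q1 → q1

q1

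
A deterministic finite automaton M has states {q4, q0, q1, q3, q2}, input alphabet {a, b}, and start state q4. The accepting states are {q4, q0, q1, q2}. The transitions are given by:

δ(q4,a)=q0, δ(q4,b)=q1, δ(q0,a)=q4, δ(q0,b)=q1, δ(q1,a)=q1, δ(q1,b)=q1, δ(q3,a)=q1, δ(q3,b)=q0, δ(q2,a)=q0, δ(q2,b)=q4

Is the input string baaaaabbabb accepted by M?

q4 → q1 → q1 → q1 → q1 → q1 → q1 → q1 → q1 → q1 → q1 → q1
End state q1 is accepting.

Yes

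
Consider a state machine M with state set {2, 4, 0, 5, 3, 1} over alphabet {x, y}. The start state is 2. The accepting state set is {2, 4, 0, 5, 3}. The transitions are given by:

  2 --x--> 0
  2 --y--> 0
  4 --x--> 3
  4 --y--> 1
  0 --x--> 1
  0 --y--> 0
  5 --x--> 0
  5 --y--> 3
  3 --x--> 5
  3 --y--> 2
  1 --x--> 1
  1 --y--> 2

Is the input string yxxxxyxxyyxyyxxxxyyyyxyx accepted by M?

start at 2
read 'y': 2 → 0
read 'x': 0 → 1
read 'x': 1 → 1
read 'x': 1 → 1
read 'x': 1 → 1
read 'y': 1 → 2
read 'x': 2 → 0
read 'x': 0 → 1
read 'y': 1 → 2
read 'y': 2 → 0
read 'x': 0 → 1
read 'y': 1 → 2
read 'y': 2 → 0
read 'x': 0 → 1
read 'x': 1 → 1
read 'x': 1 → 1
read 'x': 1 → 1
read 'y': 1 → 2
read 'y': 2 → 0
read 'y': 0 → 0
read 'y': 0 → 0
read 'x': 0 → 1
read 'y': 1 → 2
read 'x': 2 → 0
End state 0 is accepting.

Yes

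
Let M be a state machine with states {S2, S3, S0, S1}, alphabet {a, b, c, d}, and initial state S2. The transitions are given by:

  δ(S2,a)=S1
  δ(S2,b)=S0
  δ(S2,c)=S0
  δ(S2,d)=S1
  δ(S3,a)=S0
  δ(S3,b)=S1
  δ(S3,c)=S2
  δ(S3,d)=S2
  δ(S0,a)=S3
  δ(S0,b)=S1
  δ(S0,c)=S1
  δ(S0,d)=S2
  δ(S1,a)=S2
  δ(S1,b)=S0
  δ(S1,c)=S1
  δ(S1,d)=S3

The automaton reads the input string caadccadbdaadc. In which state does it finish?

S1

start at S2
read 'c': S2 → S0
read 'a': S0 → S3
read 'a': S3 → S0
read 'd': S0 → S2
read 'c': S2 → S0
read 'c': S0 → S1
read 'a': S1 → S2
read 'd': S2 → S1
read 'b': S1 → S0
read 'd': S0 → S2
read 'a': S2 → S1
read 'a': S1 → S2
read 'd': S2 → S1
read 'c': S1 → S1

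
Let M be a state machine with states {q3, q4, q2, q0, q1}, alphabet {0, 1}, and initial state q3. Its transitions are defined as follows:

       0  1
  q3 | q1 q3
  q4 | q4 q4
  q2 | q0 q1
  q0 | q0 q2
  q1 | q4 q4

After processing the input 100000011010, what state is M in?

Trace: q3 -1-> q3 -0-> q1 -0-> q4 -0-> q4 -0-> q4 -0-> q4 -0-> q4 -1-> q4 -1-> q4 -0-> q4 -1-> q4 -0-> q4

q4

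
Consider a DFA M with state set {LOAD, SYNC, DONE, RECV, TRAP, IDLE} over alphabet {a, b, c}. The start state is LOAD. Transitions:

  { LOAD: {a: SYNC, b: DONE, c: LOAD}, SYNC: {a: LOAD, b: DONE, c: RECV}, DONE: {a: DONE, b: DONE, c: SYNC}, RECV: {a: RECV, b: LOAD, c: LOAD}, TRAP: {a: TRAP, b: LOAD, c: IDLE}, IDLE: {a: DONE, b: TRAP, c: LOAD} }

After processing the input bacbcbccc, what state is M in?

LOAD → DONE → DONE → SYNC → DONE → SYNC → DONE → SYNC → RECV → LOAD

LOAD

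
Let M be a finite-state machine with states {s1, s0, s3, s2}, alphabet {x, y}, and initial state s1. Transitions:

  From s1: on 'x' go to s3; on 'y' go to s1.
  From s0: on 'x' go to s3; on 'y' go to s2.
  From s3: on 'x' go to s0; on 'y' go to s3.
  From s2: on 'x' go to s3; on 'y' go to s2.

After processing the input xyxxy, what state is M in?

start at s1
read 'x': s1 → s3
read 'y': s3 → s3
read 'x': s3 → s0
read 'x': s0 → s3
read 'y': s3 → s3

s3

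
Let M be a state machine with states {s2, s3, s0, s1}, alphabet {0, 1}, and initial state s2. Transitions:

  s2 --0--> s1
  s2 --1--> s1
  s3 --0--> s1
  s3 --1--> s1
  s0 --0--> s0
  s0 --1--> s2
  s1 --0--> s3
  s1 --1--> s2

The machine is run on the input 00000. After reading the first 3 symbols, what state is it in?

s2 → s1 → s3 → s1
After 3 symbols: s1.

s1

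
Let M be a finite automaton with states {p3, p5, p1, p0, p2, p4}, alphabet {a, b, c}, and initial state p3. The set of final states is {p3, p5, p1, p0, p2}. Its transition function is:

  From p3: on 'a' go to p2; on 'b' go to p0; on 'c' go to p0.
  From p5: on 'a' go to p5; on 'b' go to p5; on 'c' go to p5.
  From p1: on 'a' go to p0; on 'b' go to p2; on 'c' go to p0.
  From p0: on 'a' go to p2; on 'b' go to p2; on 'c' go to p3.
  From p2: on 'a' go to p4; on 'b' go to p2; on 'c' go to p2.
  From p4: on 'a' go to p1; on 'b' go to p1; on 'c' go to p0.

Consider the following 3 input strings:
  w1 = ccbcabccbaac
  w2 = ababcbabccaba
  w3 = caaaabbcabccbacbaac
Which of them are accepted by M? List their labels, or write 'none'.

w1, w3

w1: p3 → p0 → p3 → p0 → p3 → p2 → p2 → p2 → p2 → p2 → p4 → p1 → p0  → end p0, accepted
w2: p3 → p2 → p2 → p4 → p1 → p0 → p2 → p4 → p1 → p0 → p3 → p2 → p2 → p4  → end p4, rejected
w3: p3 → p0 → p2 → p4 → p1 → p0 → p2 → p2 → p2 → p4 → p1 → p0 → p3 → p0 → p2 → p2 → p2 → p4 → p1 → p0  → end p0, accepted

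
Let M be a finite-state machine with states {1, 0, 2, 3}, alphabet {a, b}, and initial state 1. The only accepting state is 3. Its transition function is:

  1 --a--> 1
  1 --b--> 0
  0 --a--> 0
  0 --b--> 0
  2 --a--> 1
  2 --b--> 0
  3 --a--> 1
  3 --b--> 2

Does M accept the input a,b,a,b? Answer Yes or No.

No

start at 1
read 'a': 1 → 1
read 'b': 1 → 0
read 'a': 0 → 0
read 'b': 0 → 0
End state 0 is not accepting.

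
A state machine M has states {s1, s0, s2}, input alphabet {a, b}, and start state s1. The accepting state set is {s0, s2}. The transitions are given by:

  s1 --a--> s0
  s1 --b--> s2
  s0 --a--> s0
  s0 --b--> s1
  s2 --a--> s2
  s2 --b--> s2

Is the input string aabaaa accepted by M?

Trace: s1 -a-> s0 -a-> s0 -b-> s1 -a-> s0 -a-> s0 -a-> s0
End state s0 is accepting.

Yes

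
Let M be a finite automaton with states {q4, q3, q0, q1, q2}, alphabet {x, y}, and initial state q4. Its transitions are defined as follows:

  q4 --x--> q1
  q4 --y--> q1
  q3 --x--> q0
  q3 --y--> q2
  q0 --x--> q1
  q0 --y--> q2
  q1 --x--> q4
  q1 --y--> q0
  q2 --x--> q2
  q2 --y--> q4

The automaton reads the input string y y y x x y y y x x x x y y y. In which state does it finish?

q2

Trace: q4 -y-> q1 -y-> q0 -y-> q2 -x-> q2 -x-> q2 -y-> q4 -y-> q1 -y-> q0 -x-> q1 -x-> q4 -x-> q1 -x-> q4 -y-> q1 -y-> q0 -y-> q2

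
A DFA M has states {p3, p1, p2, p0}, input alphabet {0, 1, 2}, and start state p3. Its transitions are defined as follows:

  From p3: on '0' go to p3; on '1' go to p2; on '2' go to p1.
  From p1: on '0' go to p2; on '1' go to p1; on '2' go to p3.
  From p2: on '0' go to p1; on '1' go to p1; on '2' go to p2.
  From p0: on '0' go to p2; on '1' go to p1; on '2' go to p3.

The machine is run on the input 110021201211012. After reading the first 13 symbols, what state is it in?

p2

Trace: p3 -1-> p2 -1-> p1 -0-> p2 -0-> p1 -2-> p3 -1-> p2 -2-> p2 -0-> p1 -1-> p1 -2-> p3 -1-> p2 -1-> p1 -0-> p2
After 13 symbols: p2.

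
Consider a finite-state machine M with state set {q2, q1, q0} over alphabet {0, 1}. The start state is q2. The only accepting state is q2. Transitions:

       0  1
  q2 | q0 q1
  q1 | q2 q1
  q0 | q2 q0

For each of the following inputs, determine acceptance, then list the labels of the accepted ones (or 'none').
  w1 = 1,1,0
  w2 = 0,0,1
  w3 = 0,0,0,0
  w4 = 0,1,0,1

w1:
  start at q2
  read '1': q2 → q1
  read '1': q1 → q1
  read '0': q1 → q2
  end q2, accepted
w2:
  start at q2
  read '0': q2 → q0
  read '0': q0 → q2
  read '1': q2 → q1
  end q1, rejected
w3:
  start at q2
  read '0': q2 → q0
  read '0': q0 → q2
  read '0': q2 → q0
  read '0': q0 → q2
  end q2, accepted
w4:
  start at q2
  read '0': q2 → q0
  read '1': q0 → q0
  read '0': q0 → q2
  read '1': q2 → q1
  end q1, rejected

w1, w3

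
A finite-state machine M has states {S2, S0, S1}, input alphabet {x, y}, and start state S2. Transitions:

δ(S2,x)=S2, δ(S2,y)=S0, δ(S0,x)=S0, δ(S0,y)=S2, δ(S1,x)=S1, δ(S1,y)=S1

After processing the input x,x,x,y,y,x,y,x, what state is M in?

S0

start at S2
read 'x': S2 → S2
read 'x': S2 → S2
read 'x': S2 → S2
read 'y': S2 → S0
read 'y': S0 → S2
read 'x': S2 → S2
read 'y': S2 → S0
read 'x': S0 → S0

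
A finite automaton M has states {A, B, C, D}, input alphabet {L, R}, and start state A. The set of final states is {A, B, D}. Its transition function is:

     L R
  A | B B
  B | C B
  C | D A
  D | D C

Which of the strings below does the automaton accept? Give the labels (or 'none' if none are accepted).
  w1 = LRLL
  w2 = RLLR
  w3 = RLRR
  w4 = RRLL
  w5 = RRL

w1, w3, w4

w1: A → B → B → C → D  → end D, accepted
w2: A → B → C → D → C  → end C, rejected
w3: A → B → C → A → B  → end B, accepted
w4: A → B → B → C → D  → end D, accepted
w5: A → B → B → C  → end C, rejected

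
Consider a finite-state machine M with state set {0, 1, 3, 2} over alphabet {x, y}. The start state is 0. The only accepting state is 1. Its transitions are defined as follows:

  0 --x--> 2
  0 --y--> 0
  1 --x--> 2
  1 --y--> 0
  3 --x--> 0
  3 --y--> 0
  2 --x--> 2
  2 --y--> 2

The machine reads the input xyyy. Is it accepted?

0 → 2 → 2 → 2 → 2
End state 2 is not accepting.

No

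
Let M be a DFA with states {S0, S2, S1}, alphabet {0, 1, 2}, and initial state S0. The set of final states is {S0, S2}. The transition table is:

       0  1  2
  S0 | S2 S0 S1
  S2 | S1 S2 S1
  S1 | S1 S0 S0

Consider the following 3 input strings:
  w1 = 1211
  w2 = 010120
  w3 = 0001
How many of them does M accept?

2

w1: S0 → S0 → S1 → S0 → S0  → end S0, accepted
w2: S0 → S2 → S2 → S1 → S0 → S1 → S1  → end S1, rejected
w3: S0 → S2 → S1 → S1 → S0  → end S0, accepted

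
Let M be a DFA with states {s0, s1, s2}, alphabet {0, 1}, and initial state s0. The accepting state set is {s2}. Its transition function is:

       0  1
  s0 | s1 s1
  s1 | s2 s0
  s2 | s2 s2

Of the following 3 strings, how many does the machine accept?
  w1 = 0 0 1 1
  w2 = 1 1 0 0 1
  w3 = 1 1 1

2

w1: s0 → s1 → s2 → s2 → s2  → end s2, accepted
w2: s0 → s1 → s0 → s1 → s2 → s2  → end s2, accepted
w3: s0 → s1 → s0 → s1  → end s1, rejected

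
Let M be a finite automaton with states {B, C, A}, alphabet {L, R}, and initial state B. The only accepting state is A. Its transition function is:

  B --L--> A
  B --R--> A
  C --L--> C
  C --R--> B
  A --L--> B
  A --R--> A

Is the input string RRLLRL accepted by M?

Trace: B -R-> A -R-> A -L-> B -L-> A -R-> A -L-> B
End state B is not accepting.

No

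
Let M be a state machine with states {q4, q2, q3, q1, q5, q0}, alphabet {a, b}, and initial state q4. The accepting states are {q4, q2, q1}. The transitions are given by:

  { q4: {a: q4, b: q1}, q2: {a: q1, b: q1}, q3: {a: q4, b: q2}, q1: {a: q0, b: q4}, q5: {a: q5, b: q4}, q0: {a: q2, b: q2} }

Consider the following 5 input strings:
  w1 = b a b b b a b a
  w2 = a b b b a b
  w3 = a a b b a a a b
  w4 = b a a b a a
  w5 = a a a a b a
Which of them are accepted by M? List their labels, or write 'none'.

w2, w3, w4

w1:
  start at q4
  read 'b': q4 → q1
  read 'a': q1 → q0
  read 'b': q0 → q2
  read 'b': q2 → q1
  read 'b': q1 → q4
  read 'a': q4 → q4
  read 'b': q4 → q1
  read 'a': q1 → q0
  end q0, rejected
w2:
  start at q4
  read 'a': q4 → q4
  read 'b': q4 → q1
  read 'b': q1 → q4
  read 'b': q4 → q1
  read 'a': q1 → q0
  read 'b': q0 → q2
  end q2, accepted
w3:
  start at q4
  read 'a': q4 → q4
  read 'a': q4 → q4
  read 'b': q4 → q1
  read 'b': q1 → q4
  read 'a': q4 → q4
  read 'a': q4 → q4
  read 'a': q4 → q4
  read 'b': q4 → q1
  end q1, accepted
w4:
  start at q4
  read 'b': q4 → q1
  read 'a': q1 → q0
  read 'a': q0 → q2
  read 'b': q2 → q1
  read 'a': q1 → q0
  read 'a': q0 → q2
  end q2, accepted
w5:
  start at q4
  read 'a': q4 → q4
  read 'a': q4 → q4
  read 'a': q4 → q4
  read 'a': q4 → q4
  read 'b': q4 → q1
  read 'a': q1 → q0
  end q0, rejected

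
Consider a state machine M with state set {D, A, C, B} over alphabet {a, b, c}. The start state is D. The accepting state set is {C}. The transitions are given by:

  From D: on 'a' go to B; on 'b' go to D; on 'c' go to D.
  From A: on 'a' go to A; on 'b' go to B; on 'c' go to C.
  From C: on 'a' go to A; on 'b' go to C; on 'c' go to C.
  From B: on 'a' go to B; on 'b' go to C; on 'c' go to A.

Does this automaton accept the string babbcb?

Yes

D → D → B → C → C → C → C
End state C is accepting.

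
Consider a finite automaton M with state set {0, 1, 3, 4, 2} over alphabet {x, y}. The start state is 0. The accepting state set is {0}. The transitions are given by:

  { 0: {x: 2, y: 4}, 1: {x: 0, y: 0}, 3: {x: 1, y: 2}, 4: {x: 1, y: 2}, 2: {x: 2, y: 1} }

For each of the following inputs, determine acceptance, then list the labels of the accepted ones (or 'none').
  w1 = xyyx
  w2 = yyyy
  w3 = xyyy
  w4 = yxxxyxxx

w2

w1: Trace: 0 -x-> 2 -y-> 1 -y-> 0 -x-> 2  → end 2, rejected
w2: Trace: 0 -y-> 4 -y-> 2 -y-> 1 -y-> 0  → end 0, accepted
w3: Trace: 0 -x-> 2 -y-> 1 -y-> 0 -y-> 4  → end 4, rejected
w4: Trace: 0 -y-> 4 -x-> 1 -x-> 0 -x-> 2 -y-> 1 -x-> 0 -x-> 2 -x-> 2  → end 2, rejected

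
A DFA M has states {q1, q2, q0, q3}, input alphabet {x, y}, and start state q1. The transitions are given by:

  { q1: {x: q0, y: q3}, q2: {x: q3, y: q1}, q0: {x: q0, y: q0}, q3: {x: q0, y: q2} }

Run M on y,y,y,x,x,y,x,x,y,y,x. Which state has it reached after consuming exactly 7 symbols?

q0

Trace: q1 -y-> q3 -y-> q2 -y-> q1 -x-> q0 -x-> q0 -y-> q0 -x-> q0
After 7 symbols: q0.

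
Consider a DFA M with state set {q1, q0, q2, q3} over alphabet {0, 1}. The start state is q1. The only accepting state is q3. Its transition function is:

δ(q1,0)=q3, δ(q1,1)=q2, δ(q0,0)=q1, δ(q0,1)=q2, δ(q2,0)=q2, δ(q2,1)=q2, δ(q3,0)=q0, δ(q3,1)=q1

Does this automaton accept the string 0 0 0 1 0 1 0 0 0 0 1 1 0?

q1 → q3 → q0 → q1 → q2 → q2 → q2 → q2 → q2 → q2 → q2 → q2 → q2 → q2
End state q2 is not accepting.

No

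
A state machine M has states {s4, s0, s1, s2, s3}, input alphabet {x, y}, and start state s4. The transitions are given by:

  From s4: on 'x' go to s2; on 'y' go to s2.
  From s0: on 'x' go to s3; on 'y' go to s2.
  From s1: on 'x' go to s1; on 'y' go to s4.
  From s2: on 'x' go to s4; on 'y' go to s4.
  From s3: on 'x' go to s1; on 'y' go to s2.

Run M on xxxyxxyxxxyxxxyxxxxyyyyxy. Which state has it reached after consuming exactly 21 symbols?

s4 → s2 → s4 → s2 → s4 → s2 → s4 → s2 → s4 → s2 → s4 → s2 → s4 → s2 → s4 → s2 → s4 → s2 → s4 → s2 → s4 → s2
After 21 symbols: s2.

s2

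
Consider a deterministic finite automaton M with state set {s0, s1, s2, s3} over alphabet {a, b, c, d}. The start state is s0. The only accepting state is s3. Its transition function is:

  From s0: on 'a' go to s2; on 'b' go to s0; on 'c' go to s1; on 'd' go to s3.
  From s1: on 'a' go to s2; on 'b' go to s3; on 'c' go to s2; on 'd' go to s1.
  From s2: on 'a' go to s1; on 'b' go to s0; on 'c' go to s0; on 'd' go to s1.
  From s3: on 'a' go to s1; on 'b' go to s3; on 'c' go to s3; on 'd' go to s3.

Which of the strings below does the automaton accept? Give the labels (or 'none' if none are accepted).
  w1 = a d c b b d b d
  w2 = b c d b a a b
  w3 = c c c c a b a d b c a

w1: s0 → s2 → s1 → s2 → s0 → s0 → s3 → s3 → s3  → end s3, accepted
w2: s0 → s0 → s1 → s1 → s3 → s1 → s2 → s0  → end s0, rejected
w3: s0 → s1 → s2 → s0 → s1 → s2 → s0 → s2 → s1 → s3 → s3 → s1  → end s1, rejected

w1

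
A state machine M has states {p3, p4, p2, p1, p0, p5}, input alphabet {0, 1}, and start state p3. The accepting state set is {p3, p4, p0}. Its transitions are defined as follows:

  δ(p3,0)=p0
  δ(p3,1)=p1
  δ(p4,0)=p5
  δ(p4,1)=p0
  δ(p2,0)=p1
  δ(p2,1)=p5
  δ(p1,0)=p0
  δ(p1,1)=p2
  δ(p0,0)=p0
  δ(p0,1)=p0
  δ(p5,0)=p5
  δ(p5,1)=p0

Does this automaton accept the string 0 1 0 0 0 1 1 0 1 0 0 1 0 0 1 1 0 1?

p3 → p0 → p0 → p0 → p0 → p0 → p0 → p0 → p0 → p0 → p0 → p0 → p0 → p0 → p0 → p0 → p0 → p0 → p0
End state p0 is accepting.

Yes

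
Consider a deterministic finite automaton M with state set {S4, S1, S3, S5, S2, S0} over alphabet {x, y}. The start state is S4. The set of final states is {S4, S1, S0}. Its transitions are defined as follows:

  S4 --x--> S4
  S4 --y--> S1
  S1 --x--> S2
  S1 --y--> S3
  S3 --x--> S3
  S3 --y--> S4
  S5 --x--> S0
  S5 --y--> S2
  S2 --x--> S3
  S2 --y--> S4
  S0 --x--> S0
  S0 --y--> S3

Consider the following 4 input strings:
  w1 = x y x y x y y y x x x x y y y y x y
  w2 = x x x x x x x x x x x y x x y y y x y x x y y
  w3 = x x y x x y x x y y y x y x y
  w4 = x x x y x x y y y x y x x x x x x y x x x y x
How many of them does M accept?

3

w1:
  start at S4
  read 'x': S4 → S4
  read 'y': S4 → S1
  read 'x': S1 → S2
  read 'y': S2 → S4
  read 'x': S4 → S4
  read 'y': S4 → S1
  read 'y': S1 → S3
  read 'y': S3 → S4
  read 'x': S4 → S4
  read 'x': S4 → S4
  read 'x': S4 → S4
  read 'x': S4 → S4
  read 'y': S4 → S1
  read 'y': S1 → S3
  read 'y': S3 → S4
  read 'y': S4 → S1
  read 'x': S1 → S2
  read 'y': S2 → S4
  end S4, accepted
w2:
  start at S4
  read 'x': S4 → S4
  read 'x': S4 → S4
  read 'x': S4 → S4
  read 'x': S4 → S4
  read 'x': S4 → S4
  read 'x': S4 → S4
  read 'x': S4 → S4
  read 'x': S4 → S4
  read 'x': S4 → S4
  read 'x': S4 → S4
  read 'x': S4 → S4
  read 'y': S4 → S1
  read 'x': S1 → S2
  read 'x': S2 → S3
  read 'y': S3 → S4
  read 'y': S4 → S1
  read 'y': S1 → S3
  read 'x': S3 → S3
  read 'y': S3 → S4
  read 'x': S4 → S4
  read 'x': S4 → S4
  read 'y': S4 → S1
  read 'y': S1 → S3
  end S3, rejected
w3:
  start at S4
  read 'x': S4 → S4
  read 'x': S4 → S4
  read 'y': S4 → S1
  read 'x': S1 → S2
  read 'x': S2 → S3
  read 'y': S3 → S4
  read 'x': S4 → S4
  read 'x': S4 → S4
  read 'y': S4 → S1
  read 'y': S1 → S3
  read 'y': S3 → S4
  read 'x': S4 → S4
  read 'y': S4 → S1
  read 'x': S1 → S2
  read 'y': S2 → S4
  end S4, accepted
w4:
  start at S4
  read 'x': S4 → S4
  read 'x': S4 → S4
  read 'x': S4 → S4
  read 'y': S4 → S1
  read 'x': S1 → S2
  read 'x': S2 → S3
  read 'y': S3 → S4
  read 'y': S4 → S1
  read 'y': S1 → S3
  read 'x': S3 → S3
  read 'y': S3 → S4
  read 'x': S4 → S4
  read 'x': S4 → S4
  read 'x': S4 → S4
  read 'x': S4 → S4
  read 'x': S4 → S4
  read 'x': S4 → S4
  read 'y': S4 → S1
  read 'x': S1 → S2
  read 'x': S2 → S3
  read 'x': S3 → S3
  read 'y': S3 → S4
  read 'x': S4 → S4
  end S4, accepted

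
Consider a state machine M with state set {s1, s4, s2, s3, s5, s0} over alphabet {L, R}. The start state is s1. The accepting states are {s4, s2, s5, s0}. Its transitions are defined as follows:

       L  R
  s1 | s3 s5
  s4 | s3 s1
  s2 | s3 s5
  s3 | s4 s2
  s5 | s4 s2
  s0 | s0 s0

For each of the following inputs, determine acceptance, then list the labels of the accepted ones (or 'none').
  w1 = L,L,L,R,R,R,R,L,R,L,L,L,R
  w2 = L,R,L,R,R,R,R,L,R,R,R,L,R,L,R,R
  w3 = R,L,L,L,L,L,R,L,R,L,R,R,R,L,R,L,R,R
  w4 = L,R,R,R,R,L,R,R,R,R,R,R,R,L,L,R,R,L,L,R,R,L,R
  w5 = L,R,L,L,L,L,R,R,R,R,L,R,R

w1: Trace: s1 -L-> s3 -L-> s4 -L-> s3 -R-> s2 -R-> s5 -R-> s2 -R-> s5 -L-> s4 -R-> s1 -L-> s3 -L-> s4 -L-> s3 -R-> s2  → end s2, accepted
w2: Trace: s1 -L-> s3 -R-> s2 -L-> s3 -R-> s2 -R-> s5 -R-> s2 -R-> s5 -L-> s4 -R-> s1 -R-> s5 -R-> s2 -L-> s3 -R-> s2 -L-> s3 -R-> s2 -R-> s5  → end s5, accepted
w3: Trace: s1 -R-> s5 -L-> s4 -L-> s3 -L-> s4 -L-> s3 -L-> s4 -R-> s1 -L-> s3 -R-> s2 -L-> s3 -R-> s2 -R-> s5 -R-> s2 -L-> s3 -R-> s2 -L-> s3 -R-> s2 -R-> s5  → end s5, accepted
w4: Trace: s1 -L-> s3 -R-> s2 -R-> s5 -R-> s2 -R-> s5 -L-> s4 -R-> s1 -R-> s5 -R-> s2 -R-> s5 -R-> s2 -R-> s5 -R-> s2 -L-> s3 -L-> s4 -R-> s1 -R-> s5 -L-> s4 -L-> s3 -R-> s2 -R-> s5 -L-> s4 -R-> s1  → end s1, rejected
w5: Trace: s1 -L-> s3 -R-> s2 -L-> s3 -L-> s4 -L-> s3 -L-> s4 -R-> s1 -R-> s5 -R-> s2 -R-> s5 -L-> s4 -R-> s1 -R-> s5  → end s5, accepted

w1, w2, w3, w5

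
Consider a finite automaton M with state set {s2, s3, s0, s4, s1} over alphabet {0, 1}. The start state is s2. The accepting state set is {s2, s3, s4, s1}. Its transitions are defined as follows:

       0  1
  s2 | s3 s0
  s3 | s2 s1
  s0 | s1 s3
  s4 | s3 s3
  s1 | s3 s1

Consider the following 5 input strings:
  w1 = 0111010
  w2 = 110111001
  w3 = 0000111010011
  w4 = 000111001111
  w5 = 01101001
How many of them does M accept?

3

w1: s2 → s3 → s1 → s1 → s1 → s3 → s1 → s3  → end s3, accepted
w2: s2 → s0 → s3 → s2 → s0 → s3 → s1 → s3 → s2 → s0  → end s0, rejected
w3: s2 → s3 → s2 → s3 → s2 → s0 → s3 → s1 → s3 → s1 → s3 → s2 → s0 → s3  → end s3, accepted
w4: s2 → s3 → s2 → s3 → s1 → s1 → s1 → s3 → s2 → s0 → s3 → s1 → s1  → end s1, accepted
w5: s2 → s3 → s1 → s1 → s3 → s1 → s3 → s2 → s0  → end s0, rejected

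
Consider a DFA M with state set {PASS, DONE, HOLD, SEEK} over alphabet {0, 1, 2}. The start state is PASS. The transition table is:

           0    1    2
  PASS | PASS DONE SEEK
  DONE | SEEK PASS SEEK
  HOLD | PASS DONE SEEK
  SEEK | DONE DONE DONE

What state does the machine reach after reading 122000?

SEEK

Trace: PASS -1-> DONE -2-> SEEK -2-> DONE -0-> SEEK -0-> DONE -0-> SEEK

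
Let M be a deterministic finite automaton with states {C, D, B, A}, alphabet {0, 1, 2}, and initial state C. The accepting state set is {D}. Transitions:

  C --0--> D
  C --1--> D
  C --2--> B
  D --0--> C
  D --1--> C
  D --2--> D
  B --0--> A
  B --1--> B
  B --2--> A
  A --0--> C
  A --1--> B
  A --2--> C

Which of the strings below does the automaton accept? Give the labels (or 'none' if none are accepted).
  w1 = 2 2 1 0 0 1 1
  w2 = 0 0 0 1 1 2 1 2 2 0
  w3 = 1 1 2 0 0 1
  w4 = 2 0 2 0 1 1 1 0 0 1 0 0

w3, w4

w1: Trace: C -2-> B -2-> A -1-> B -0-> A -0-> C -1-> D -1-> C  → end C, rejected
w2: Trace: C -0-> D -0-> C -0-> D -1-> C -1-> D -2-> D -1-> C -2-> B -2-> A -0-> C  → end C, rejected
w3: Trace: C -1-> D -1-> C -2-> B -0-> A -0-> C -1-> D  → end D, accepted
w4: Trace: C -2-> B -0-> A -2-> C -0-> D -1-> C -1-> D -1-> C -0-> D -0-> C -1-> D -0-> C -0-> D  → end D, accepted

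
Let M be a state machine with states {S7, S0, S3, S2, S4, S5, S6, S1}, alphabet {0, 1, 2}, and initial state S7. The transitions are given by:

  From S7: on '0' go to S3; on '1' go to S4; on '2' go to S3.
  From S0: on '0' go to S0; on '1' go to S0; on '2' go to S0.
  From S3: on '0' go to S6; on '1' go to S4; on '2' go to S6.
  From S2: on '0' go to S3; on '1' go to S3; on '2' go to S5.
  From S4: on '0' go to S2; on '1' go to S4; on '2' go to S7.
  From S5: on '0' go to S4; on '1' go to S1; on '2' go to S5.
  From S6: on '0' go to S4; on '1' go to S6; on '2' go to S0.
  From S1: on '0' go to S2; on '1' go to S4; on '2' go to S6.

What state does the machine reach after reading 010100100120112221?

start at S7
read '0': S7 → S3
read '1': S3 → S4
read '0': S4 → S2
read '1': S2 → S3
read '0': S3 → S6
read '0': S6 → S4
read '1': S4 → S4
read '0': S4 → S2
read '0': S2 → S3
read '1': S3 → S4
read '2': S4 → S7
read '0': S7 → S3
read '1': S3 → S4
read '1': S4 → S4
read '2': S4 → S7
read '2': S7 → S3
read '2': S3 → S6
read '1': S6 → S6

S6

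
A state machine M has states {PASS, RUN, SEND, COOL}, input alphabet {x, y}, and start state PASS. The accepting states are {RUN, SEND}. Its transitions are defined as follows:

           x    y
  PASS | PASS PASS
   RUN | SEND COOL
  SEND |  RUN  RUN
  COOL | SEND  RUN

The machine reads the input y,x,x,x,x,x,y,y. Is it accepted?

No

Trace: PASS -y-> PASS -x-> PASS -x-> PASS -x-> PASS -x-> PASS -x-> PASS -y-> PASS -y-> PASS
End state PASS is not accepting.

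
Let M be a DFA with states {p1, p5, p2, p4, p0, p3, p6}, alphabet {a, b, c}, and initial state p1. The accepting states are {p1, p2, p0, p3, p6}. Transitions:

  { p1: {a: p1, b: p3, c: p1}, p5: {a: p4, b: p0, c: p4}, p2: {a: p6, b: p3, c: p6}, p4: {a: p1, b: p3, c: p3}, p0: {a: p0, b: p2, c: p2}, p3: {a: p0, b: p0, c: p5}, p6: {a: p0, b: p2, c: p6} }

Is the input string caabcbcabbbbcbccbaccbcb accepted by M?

Yes

p1 → p1 → p1 → p1 → p3 → p5 → p0 → p2 → p6 → p2 → p3 → p0 → p2 → p6 → p2 → p6 → p6 → p2 → p6 → p6 → p6 → p2 → p6 → p2
End state p2 is accepting.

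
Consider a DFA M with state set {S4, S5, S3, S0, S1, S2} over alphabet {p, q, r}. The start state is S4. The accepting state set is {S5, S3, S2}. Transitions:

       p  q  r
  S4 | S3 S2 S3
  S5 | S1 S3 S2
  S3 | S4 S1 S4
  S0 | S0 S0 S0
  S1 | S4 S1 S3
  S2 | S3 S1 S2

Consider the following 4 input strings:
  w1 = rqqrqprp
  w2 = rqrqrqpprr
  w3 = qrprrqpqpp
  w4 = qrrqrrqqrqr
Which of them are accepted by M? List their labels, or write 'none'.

w1: S4 → S3 → S1 → S1 → S3 → S1 → S4 → S3 → S4  → end S4, rejected
w2: S4 → S3 → S1 → S3 → S1 → S3 → S1 → S4 → S3 → S4 → S3  → end S3, accepted
w3: S4 → S2 → S2 → S3 → S4 → S3 → S1 → S4 → S2 → S3 → S4  → end S4, rejected
w4: S4 → S2 → S2 → S2 → S1 → S3 → S4 → S2 → S1 → S3 → S1 → S3  → end S3, accepted

w2, w4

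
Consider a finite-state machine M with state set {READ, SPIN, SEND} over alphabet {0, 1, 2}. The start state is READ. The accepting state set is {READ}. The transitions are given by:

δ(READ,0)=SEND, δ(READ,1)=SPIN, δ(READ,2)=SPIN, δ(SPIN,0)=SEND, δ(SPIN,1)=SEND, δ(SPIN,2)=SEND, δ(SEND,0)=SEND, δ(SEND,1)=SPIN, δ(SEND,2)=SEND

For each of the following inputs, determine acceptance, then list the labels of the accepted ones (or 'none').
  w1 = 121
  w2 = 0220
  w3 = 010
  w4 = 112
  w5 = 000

w1: Trace: READ -1-> SPIN -2-> SEND -1-> SPIN  → end SPIN, rejected
w2: Trace: READ -0-> SEND -2-> SEND -2-> SEND -0-> SEND  → end SEND, rejected
w3: Trace: READ -0-> SEND -1-> SPIN -0-> SEND  → end SEND, rejected
w4: Trace: READ -1-> SPIN -1-> SEND -2-> SEND  → end SEND, rejected
w5: Trace: READ -0-> SEND -0-> SEND -0-> SEND  → end SEND, rejected

none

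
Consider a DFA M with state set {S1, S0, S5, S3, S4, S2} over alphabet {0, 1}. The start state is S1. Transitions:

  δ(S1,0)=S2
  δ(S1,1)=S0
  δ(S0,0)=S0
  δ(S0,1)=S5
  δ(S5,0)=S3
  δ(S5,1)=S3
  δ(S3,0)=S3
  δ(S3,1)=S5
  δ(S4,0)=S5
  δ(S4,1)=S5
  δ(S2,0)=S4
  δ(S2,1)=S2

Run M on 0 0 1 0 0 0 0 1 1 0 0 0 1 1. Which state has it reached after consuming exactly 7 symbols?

Trace: S1 -0-> S2 -0-> S4 -1-> S5 -0-> S3 -0-> S3 -0-> S3 -0-> S3
After 7 symbols: S3.

S3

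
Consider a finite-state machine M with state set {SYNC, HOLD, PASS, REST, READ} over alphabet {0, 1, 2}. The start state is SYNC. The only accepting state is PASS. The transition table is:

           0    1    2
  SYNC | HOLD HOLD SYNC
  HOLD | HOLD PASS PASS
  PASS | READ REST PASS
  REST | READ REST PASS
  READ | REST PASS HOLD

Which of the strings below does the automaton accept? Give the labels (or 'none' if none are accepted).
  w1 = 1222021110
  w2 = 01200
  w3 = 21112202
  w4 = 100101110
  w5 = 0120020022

w5

w1:
  start at SYNC
  read '1': SYNC → HOLD
  read '2': HOLD → PASS
  read '2': PASS → PASS
  read '2': PASS → PASS
  read '0': PASS → READ
  read '2': READ → HOLD
  read '1': HOLD → PASS
  read '1': PASS → REST
  read '1': REST → REST
  read '0': REST → READ
  end READ, rejected
w2:
  start at SYNC
  read '0': SYNC → HOLD
  read '1': HOLD → PASS
  read '2': PASS → PASS
  read '0': PASS → READ
  read '0': READ → REST
  end REST, rejected
w3:
  start at SYNC
  read '2': SYNC → SYNC
  read '1': SYNC → HOLD
  read '1': HOLD → PASS
  read '1': PASS → REST
  read '2': REST → PASS
  read '2': PASS → PASS
  read '0': PASS → READ
  read '2': READ → HOLD
  end HOLD, rejected
w4:
  start at SYNC
  read '1': SYNC → HOLD
  read '0': HOLD → HOLD
  read '0': HOLD → HOLD
  read '1': HOLD → PASS
  read '0': PASS → READ
  read '1': READ → PASS
  read '1': PASS → REST
  read '1': REST → REST
  read '0': REST → READ
  end READ, rejected
w5:
  start at SYNC
  read '0': SYNC → HOLD
  read '1': HOLD → PASS
  read '2': PASS → PASS
  read '0': PASS → READ
  read '0': READ → REST
  read '2': REST → PASS
  read '0': PASS → READ
  read '0': READ → REST
  read '2': REST → PASS
  read '2': PASS → PASS
  end PASS, accepted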